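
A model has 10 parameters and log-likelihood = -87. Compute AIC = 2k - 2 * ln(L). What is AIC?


AIC = 2k - 2*loglik = 2(10) - 2(-87).
= 20 + 174 = 194.

194


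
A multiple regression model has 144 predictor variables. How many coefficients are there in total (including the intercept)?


Each predictor gets one coefficient, plus one intercept.
Total parameters = 144 + 1 = 145.

145


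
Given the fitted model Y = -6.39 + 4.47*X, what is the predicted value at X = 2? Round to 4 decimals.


Predicted value:
Y = -6.39 + (4.47)(2) = -6.39 + 8.9400 = 2.5500.

2.5500


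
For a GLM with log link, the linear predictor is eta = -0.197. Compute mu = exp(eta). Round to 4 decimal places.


The inverse log link gives:
mu = exp(-0.197) = 0.8212.

0.8212


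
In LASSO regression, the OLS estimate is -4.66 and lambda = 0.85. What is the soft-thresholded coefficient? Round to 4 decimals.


Absolute value: |-4.66| = 4.66.
Compare to lambda = 0.85.
Since |beta| > lambda, coefficient = sign(beta)*(|beta| - lambda) = -3.8100.

-3.8100


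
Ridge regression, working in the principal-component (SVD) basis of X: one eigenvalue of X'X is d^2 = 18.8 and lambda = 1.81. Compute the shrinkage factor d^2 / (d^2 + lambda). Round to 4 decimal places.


Denominator = d^2 + lambda = 18.8 + 1.81 = 20.6100.
Shrinkage = 18.8 / 20.6100 = 0.9122.

0.9122


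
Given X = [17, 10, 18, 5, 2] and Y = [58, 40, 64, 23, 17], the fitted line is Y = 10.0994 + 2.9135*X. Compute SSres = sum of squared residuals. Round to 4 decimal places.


Compute predicted values, then residuals = yi - yhat_i.
Residuals: [-1.6289, 0.7656, 1.4576, -1.6669, 1.0736].
SSres = sum(residual^2) = 9.2952.

9.2952


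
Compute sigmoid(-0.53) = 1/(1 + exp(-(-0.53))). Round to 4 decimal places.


exp(0.5300) = 1.6989.
1 + exp(-z) = 2.6989.
sigmoid = 1/2.6989 = 0.3705.

0.3705


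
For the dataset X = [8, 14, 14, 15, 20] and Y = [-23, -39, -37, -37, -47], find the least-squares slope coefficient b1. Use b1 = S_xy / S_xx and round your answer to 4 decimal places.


The sample means are xbar = 14.2000 and ybar = -36.6000.
Compute S_xx = 72.8000 and S_xy = -144.4000.
Slope b1 = S_xy / S_xx = -144.4000 / 72.8000 = -1.9835.

-1.9835


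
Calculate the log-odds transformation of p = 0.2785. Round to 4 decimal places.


1 - p = 0.7215.
p/(1-p) = 0.3860.
logit = ln(0.3860) = -0.9519.

-0.9519


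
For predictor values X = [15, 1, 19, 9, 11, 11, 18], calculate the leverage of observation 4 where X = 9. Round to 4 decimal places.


n = 7, xbar = 12.0000.
SXX = sum((xi - xbar)^2) = 226.0000.
h = 1/7 + (9 - 12.0000)^2 / 226.0000 = 0.1827.

0.1827


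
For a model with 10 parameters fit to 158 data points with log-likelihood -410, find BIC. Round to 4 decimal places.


Compute k*ln(n) = 10*ln(158) = 10*5.062595 = 50.625950.
Then -2*loglik = 820.
BIC = 50.625950 + 820 = 870.625950, which rounds to 870.6260.

870.6260


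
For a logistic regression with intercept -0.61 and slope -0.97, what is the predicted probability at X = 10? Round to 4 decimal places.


z = -0.61 + -0.97 * 10 = -10.3100.
Sigmoid: P = 1 / (1 + exp(10.3100)) = 0.0000.

0.0000


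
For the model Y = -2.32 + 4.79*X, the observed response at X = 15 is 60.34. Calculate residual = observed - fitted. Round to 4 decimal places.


Predicted = -2.32 + 4.79 * 15 = 69.5300.
Residual = 60.34 - 69.5300 = -9.1900.

-9.1900


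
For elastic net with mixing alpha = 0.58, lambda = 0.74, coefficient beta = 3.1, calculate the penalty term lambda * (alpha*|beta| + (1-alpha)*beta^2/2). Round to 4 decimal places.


Compute:
L1 = 0.58 * 3.1 = 1.7980.
L2 = 0.42 * 3.1^2 / 2 = 2.0181.
Penalty = 0.74 * (1.7980 + 2.0181) = 2.8239.

2.8239


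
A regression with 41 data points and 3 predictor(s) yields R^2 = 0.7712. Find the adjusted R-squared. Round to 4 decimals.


Plug in: Adj R^2 = 1 - (1 - 0.7712) * 40/37.
= 1 - 0.2288 * 40/37
= 1 - 9.1520 / 37
= 1 - 0.2474 = 0.7526.

0.7526


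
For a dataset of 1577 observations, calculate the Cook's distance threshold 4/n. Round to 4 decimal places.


Using the rule of thumb:
Threshold = 4 / 1577 = 0.0025.

0.0025


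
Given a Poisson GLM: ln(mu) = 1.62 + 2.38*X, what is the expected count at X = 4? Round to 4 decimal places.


Linear predictor: eta = 1.62 + (2.38)(4) = 11.1400.
Expected count: mu = exp(11.1400) = 68871.6564.

68871.6564


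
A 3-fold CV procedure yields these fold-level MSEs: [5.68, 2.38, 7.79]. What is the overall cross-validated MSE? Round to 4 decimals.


Total MSE across folds = 15.8500.
CV-MSE = 15.8500/3 = 5.2833.

5.2833


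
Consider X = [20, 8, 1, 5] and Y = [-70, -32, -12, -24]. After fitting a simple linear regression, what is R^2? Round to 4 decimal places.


The fitted line is Y = -8.4925 + -3.0597*X.
SSres = 1.2836, SStot = 1883.0000.
R^2 = 1 - SSres/SStot = 0.9993.

0.9993


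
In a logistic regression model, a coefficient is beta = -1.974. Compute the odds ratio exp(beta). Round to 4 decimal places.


exp(-1.974) = 0.1389.
So the odds ratio is 0.1389.

0.1389


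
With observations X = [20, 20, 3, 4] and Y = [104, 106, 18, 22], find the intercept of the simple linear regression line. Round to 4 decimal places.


Compute b1 = 5.1494 from the OLS formula.
With xbar = 11.7500 and ybar = 62.5000, the intercept is:
b0 = 62.5000 - 5.1494 * 11.7500 = 1.9945.

1.9945


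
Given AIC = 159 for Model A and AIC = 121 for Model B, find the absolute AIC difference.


Compute |159 - 121| = 38.
Model B has the smaller AIC.

38


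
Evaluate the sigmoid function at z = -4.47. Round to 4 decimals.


Compute exp(4.4700) = 87.3567.
Sigmoid = 1 / (1 + 87.3567) = 1 / 88.3567 = 0.0113.

0.0113


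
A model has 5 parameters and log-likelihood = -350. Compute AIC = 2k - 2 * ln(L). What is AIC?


AIC = 2*5 - 2*(-350).
= 10 + 700 = 710.

710


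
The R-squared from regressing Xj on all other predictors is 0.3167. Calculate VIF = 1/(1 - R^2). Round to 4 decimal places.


VIF = 1 / (1 - 0.3167).
= 1 / 0.6833 = 1.4635.

1.4635


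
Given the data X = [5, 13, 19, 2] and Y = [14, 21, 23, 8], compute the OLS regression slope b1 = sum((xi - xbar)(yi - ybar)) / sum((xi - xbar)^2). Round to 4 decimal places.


The sample means are xbar = 9.7500 and ybar = 16.5000.
Compute S_xx = 178.7500 and S_xy = 152.5000.
Slope b1 = S_xy / S_xx = 152.5000 / 178.7500 = 0.8531.

0.8531


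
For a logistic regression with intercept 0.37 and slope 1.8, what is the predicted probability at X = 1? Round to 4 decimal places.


Compute z = 0.37 + (1.8)(1) = 2.1700.
exp(-z) = 0.1142.
P = 1/(1 + 0.1142) = 0.8975.

0.8975


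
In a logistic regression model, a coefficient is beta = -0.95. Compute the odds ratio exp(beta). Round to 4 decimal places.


exp(-0.95) = 0.3867.
So the odds ratio is 0.3867.

0.3867


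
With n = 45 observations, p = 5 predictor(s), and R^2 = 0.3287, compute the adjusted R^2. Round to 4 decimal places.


Using the formula:
(1 - 0.3287) = 0.6713.
Multiply by 44/39: 0.6713 * 44 = 29.5372, then 29.5372 / 39 = 0.7574.
Adj R^2 = 1 - 0.7574 = 0.2426.

0.2426


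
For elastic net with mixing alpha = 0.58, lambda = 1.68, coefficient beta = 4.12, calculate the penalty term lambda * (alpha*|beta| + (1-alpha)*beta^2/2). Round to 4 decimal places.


alpha * |beta| = 0.58 * 4.12 = 2.3896.
(1-alpha) * beta^2/2 = 0.42 * 16.9744/2 = 3.5646.
Total = 1.68 * (2.3896 + 3.5646) = 10.0031.

10.0031


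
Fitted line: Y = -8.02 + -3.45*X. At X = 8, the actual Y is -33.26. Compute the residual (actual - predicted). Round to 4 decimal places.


Fitted value at X = 8 is yhat = -8.02 + -3.45*8 = -35.6200.
Residual = -33.26 - -35.6200 = 2.3600.

2.3600


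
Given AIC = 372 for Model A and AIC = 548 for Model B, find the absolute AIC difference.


|AIC_A - AIC_B| = |372 - 548| = 176.
Model A is preferred (lower AIC).

176


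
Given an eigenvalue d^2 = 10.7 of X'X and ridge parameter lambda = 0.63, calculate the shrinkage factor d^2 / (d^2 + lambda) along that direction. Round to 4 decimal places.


d^2 + lambda = 10.7 + 0.63 = 11.3300.
Shrinkage factor = 10.7/11.3300 = 0.9444.

0.9444


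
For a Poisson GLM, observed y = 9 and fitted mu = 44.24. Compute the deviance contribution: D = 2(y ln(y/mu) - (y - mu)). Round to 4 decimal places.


First: ln(9/44.24) = -1.592405.
Then: 9 * -1.592405 = -14.331645.
y - mu = 9 - 44.24 = -35.24.
D = 2(-14.331645 - -35.24) = 41.816710, which rounds to 41.8167.

41.8167


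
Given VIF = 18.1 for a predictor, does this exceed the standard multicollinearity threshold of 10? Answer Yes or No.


Compare VIF = 18.1 to the threshold of 10.
18.1 >= 10, so the answer is Yes.

Yes


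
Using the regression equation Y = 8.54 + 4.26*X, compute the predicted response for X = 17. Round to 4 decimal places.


Predicted value:
Y = 8.54 + (4.26)(17) = 8.54 + 72.4200 = 80.9600.

80.9600


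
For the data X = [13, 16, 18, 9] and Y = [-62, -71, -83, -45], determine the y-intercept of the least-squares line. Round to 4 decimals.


First find the slope: b1 = -4.0652.
Means: xbar = 14.0000, ybar = -65.2500.
b0 = ybar - b1 * xbar = -65.2500 - -4.0652 * 14.0000 = -8.3370.

-8.3370


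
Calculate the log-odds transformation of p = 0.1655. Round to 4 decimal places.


1 - p = 0.8345.
p/(1-p) = 0.1983.
logit = ln(0.1983) = -1.6179.

-1.6179


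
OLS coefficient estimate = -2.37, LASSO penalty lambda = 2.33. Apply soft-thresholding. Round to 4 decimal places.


Absolute value: |-2.37| = 2.37.
Compare to lambda = 2.33.
Since |beta| > lambda, coefficient = sign(beta)*(|beta| - lambda) = -0.0400.

-0.0400


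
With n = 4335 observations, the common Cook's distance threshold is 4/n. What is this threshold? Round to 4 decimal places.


The threshold is 4/n.
4/4335 = 0.0009.

0.0009


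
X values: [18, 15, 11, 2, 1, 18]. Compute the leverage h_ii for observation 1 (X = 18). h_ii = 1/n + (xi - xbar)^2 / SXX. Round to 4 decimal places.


Compute xbar = 10.8333 with n = 6 observations.
SXX = 294.8333.
Leverage = 1/6 + (18 - 10.8333)^2/294.8333 = 0.3409.

0.3409


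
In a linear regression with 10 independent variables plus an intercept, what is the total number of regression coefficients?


Including the intercept, the model has 10 predictor coefficients + 1 intercept.
Total = 11.

11


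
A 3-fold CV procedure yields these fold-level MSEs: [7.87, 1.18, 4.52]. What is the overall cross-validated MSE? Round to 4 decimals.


Sum of fold MSEs = 13.5700.
Average = 13.5700 / 3 = 4.5233.

4.5233


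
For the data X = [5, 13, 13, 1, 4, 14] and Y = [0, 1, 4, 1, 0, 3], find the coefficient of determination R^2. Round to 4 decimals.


Fit the OLS line: b0 = -0.2259, b1 = 0.2071.
SSres = 6.6653.
SStot = 13.5000.
R^2 = 1 - 6.6653/13.5000 = 0.5063.

0.5063


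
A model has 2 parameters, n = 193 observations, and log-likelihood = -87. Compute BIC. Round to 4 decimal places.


k * ln(n) = 2 * ln(193) = 2 * 5.262690 = 10.525380.
-2 * loglik = -2 * (-87) = 174.
BIC = 10.525380 + 174 = 184.525380, which rounds to 184.5254.

184.5254


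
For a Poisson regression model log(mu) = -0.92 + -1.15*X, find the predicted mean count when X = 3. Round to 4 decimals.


Linear predictor: eta = -0.92 + (-1.15)(3) = -4.3700.
Expected count: mu = exp(-4.3700) = 0.0127.

0.0127


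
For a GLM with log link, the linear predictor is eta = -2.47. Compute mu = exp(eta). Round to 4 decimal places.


mu = exp(eta) = exp(-2.47).
= 0.0846.

0.0846


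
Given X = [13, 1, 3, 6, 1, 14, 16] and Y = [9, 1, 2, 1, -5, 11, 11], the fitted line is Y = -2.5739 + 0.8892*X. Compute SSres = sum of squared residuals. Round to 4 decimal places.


For each point, residual = actual - predicted.
Residuals: [0.0143, 2.6847, 1.9063, -1.7613, -3.3153, 1.1251, -0.6533].
Sum of squared residuals = 26.6278.

26.6278


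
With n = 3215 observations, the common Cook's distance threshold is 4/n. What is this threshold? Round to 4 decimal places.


Cook's distance cutoff = 4/n = 4/3215.
= 0.0012.

0.0012


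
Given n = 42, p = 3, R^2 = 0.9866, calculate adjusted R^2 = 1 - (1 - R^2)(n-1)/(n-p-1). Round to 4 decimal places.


Plug in: Adj R^2 = 1 - (1 - 0.9866) * 41/38.
= 1 - 0.0134 * 41/38
= 1 - 0.5494 / 38
= 1 - 0.0145 = 0.9855.

0.9855


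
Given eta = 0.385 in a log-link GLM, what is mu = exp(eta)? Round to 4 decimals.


Apply the inverse link:
mu = e^0.385 = 1.4696.

1.4696


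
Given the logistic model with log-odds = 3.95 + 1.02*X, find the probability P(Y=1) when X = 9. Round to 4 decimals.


Linear predictor: z = 3.95 + 1.02 * 9 = 13.1300.
P = 1/(1 + exp(-13.1300)) = 1/(1 + 0.0000) = 1.0000.

1.0000


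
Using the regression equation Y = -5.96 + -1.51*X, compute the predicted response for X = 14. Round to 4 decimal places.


Plug X = 14 into Y = -5.96 + -1.51*X:
Y = -5.96 + -21.1400 = -27.1000.

-27.1000


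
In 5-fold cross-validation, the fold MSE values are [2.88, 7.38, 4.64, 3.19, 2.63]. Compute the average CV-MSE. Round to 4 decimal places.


Total MSE across folds = 20.7200.
CV-MSE = 20.7200/5 = 4.1440.

4.1440


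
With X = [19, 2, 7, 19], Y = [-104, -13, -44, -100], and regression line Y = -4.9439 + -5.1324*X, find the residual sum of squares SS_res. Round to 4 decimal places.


For each point, residual = actual - predicted.
Residuals: [-1.5405, 2.2087, -3.1293, 2.4595].
Sum of squared residuals = 23.0932.

23.0932


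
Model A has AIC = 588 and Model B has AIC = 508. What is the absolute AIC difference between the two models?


Absolute difference = |588 - 508| = 80.
The model with lower AIC (B) is preferred.

80


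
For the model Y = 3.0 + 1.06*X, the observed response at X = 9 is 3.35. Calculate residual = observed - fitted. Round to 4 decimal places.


Fitted value at X = 9 is yhat = 3.0 + 1.06*9 = 12.5400.
Residual = 3.35 - 12.5400 = -9.1900.

-9.1900


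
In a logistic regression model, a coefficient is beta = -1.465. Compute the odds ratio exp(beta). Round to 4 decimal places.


The odds ratio is computed as:
OR = e^(-1.465) = 0.2311.

0.2311


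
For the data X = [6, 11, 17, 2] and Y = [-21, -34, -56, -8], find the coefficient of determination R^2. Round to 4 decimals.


The fitted line is Y = -1.3929 + -3.1508*X.
SSres = 5.8849, SStot = 1256.7500.
R^2 = 1 - SSres/SStot = 0.9953.

0.9953


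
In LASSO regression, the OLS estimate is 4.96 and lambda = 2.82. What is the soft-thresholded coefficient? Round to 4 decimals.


Absolute value: |4.96| = 4.96.
Compare to lambda = 2.82.
Since |beta| > lambda, coefficient = sign(beta)*(|beta| - lambda) = 2.1400.

2.1400


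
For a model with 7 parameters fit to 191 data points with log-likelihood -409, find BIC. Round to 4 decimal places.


ln(191) = 5.252273.
k * ln(n) = 7 * 5.252273 = 36.765911.
-2L = 818.
BIC = 36.765911 + 818 = 854.765911, which rounds to 854.7659.

854.7659


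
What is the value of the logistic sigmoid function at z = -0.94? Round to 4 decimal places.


Compute exp(0.9400) = 2.5600.
Sigmoid = 1 / (1 + 2.5600) = 1 / 3.5600 = 0.2809.

0.2809


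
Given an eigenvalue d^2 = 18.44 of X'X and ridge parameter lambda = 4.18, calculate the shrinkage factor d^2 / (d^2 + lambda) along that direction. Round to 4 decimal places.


Denominator = d^2 + lambda = 18.44 + 4.18 = 22.6200.
Shrinkage = 18.44 / 22.6200 = 0.8152.

0.8152


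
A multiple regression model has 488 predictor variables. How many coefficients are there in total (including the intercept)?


Including the intercept, the model has 488 predictor coefficients + 1 intercept.
Total = 489.

489


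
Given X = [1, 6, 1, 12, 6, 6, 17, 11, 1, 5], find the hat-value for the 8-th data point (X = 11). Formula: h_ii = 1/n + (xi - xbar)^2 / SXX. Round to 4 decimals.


Compute xbar = 6.6000 with n = 10 observations.
SXX = 254.4000.
Leverage = 1/10 + (11 - 6.6000)^2/254.4000 = 0.1761.

0.1761


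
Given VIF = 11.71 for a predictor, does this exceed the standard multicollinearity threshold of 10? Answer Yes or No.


Check: VIF = 11.71 vs threshold = 10.
Since 11.71 >= 10, the answer is Yes.

Yes


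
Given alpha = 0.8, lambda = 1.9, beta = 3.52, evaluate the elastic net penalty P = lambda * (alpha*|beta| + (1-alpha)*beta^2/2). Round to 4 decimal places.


alpha * |beta| = 0.8 * 3.52 = 2.8160.
(1-alpha) * beta^2/2 = 0.2 * 12.3904/2 = 1.2390.
Total = 1.9 * (2.8160 + 1.2390) = 7.7046.

7.7046


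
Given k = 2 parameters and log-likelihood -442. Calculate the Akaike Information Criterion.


AIC = 2*2 - 2*(-442).
= 4 + 884 = 888.

888


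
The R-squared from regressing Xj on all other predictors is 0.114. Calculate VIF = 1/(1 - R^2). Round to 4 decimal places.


VIF = 1 / (1 - 0.114).
= 1 / 0.886 = 1.1287.

1.1287


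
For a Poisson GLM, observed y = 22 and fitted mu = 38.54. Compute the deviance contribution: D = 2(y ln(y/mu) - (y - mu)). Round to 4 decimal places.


y/mu = 22/38.54 = 0.570835 (approx.), and ln(22/38.54) = -0.560654.
y * ln(y/mu) = 22 * -0.560654 = -12.334388.
y - mu = -16.54.
D = 2 * (-12.334388 - -16.54) = 8.411224, which rounds to 8.4112.

8.4112


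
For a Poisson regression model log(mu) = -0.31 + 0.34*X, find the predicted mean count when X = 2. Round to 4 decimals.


Compute eta = -0.31 + 0.34 * 2 = 0.3700.
Apply inverse link: mu = e^0.3700 = 1.4477.

1.4477


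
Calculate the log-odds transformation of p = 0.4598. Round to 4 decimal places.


The odds are p/(1-p) = 0.4598 / 0.5402 = 0.8512.
logit(p) = ln(0.8512) = -0.1611.

-0.1611


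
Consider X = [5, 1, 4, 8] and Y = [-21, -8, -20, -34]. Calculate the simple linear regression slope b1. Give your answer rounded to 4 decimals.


First compute the means: xbar = 4.5000, ybar = -20.7500.
Then S_xx = sum((xi - xbar)^2) = 25.0000.
S_xy = sum((xi - xbar)(yi - ybar)) = -91.5000.
b1 = S_xy / S_xx = -91.5000 / 25.0000 = -3.6600.

-3.6600


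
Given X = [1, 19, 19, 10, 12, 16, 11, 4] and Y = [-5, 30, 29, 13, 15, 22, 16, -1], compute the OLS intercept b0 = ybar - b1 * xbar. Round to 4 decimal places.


The slope is b1 = 1.9255.
Sample means are xbar = 11.5000 and ybar = 14.8750.
Intercept: b0 = 14.8750 - (1.9255)(11.5000) = -7.2682.

-7.2682


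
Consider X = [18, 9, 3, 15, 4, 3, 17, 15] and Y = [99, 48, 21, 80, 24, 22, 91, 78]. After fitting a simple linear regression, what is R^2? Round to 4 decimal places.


The fitted line is Y = 4.8606 + 5.0490*X.
SSres = 29.1647, SStot = 7574.8750.
R^2 = 1 - SSres/SStot = 0.9961.

0.9961


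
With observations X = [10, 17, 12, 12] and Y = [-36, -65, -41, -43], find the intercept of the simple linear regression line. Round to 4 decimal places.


The slope is b1 = -4.2710.
Sample means are xbar = 12.7500 and ybar = -46.2500.
Intercept: b0 = -46.2500 - (-4.2710)(12.7500) = 8.2056.

8.2056


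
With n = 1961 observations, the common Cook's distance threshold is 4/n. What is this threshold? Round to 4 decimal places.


Cook's distance cutoff = 4/n = 4/1961.
= 0.0020.

0.0020


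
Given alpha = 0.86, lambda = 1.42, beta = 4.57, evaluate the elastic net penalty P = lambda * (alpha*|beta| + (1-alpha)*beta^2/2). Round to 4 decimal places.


L1 component = 0.86 * |4.57| = 3.9302.
L2 component = 0.14 * 4.57^2 / 2 = 1.4619.
Penalty = 1.42 * (3.9302 + 1.4619) = 1.42 * 5.3921 = 7.6568.

7.6568


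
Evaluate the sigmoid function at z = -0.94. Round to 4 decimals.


Compute exp(0.9400) = 2.5600.
Sigmoid = 1 / (1 + 2.5600) = 1 / 3.5600 = 0.2809.

0.2809


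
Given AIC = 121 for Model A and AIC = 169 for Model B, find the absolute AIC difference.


Compute |121 - 169| = 48.
Model A has the smaller AIC.

48


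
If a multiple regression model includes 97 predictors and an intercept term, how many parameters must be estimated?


Each predictor gets one coefficient, plus one intercept.
Total parameters = 97 + 1 = 98.

98


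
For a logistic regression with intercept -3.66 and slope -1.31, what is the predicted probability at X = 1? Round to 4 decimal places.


Linear predictor: z = -3.66 + -1.31 * 1 = -4.9700.
P = 1/(1 + exp(4.9700)) = 1/(1 + 144.0269) = 0.0069.

0.0069


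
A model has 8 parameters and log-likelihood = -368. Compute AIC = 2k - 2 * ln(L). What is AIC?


AIC = 2k - 2*loglik = 2(8) - 2(-368).
= 16 + 736 = 752.

752


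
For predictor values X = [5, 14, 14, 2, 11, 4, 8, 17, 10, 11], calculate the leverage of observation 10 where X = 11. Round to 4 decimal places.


Compute xbar = 9.6000 with n = 10 observations.
SXX = 210.4000.
Leverage = 1/10 + (11 - 9.6000)^2/210.4000 = 0.1093.

0.1093


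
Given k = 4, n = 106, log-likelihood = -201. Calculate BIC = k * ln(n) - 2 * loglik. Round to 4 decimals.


Compute k*ln(n) = 4*ln(106) = 4*4.663439 = 18.653756.
Then -2*loglik = 402.
BIC = 18.653756 + 402 = 420.653756, which rounds to 420.6538.

420.6538


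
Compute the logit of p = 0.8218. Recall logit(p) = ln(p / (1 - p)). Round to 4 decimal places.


The odds are p/(1-p) = 0.8218 / 0.1782 = 4.6117.
logit(p) = ln(4.6117) = 1.5286.

1.5286


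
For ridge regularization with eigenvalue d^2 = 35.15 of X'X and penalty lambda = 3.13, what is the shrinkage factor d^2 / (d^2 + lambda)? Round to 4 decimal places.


Compute the denominator: 35.15 + 3.13 = 38.2800.
Shrinkage factor = 35.15 / 38.2800 = 0.9182.

0.9182


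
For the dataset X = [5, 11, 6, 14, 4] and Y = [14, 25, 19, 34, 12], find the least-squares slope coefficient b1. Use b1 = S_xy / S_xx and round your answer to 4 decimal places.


First compute the means: xbar = 8.0000, ybar = 20.8000.
Then S_xx = sum((xi - xbar)^2) = 74.0000.
S_xy = sum((xi - xbar)(yi - ybar)) = 151.0000.
b1 = S_xy / S_xx = 151.0000 / 74.0000 = 2.0405.

2.0405


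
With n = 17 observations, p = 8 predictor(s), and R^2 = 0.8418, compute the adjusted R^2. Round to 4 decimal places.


Plug in: Adj R^2 = 1 - (1 - 0.8418) * 16/8.
= 1 - 0.1582 * 16/8
= 1 - 2.5312 / 8
= 1 - 0.3164 = 0.6836.

0.6836


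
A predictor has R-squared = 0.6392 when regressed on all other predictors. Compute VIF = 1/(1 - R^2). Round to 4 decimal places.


VIF = 1 / (1 - 0.6392).
= 1 / 0.3608 = 2.7716.

2.7716


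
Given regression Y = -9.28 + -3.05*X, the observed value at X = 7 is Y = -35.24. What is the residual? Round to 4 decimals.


Compute yhat = -9.28 + (-3.05)(7) = -30.6300.
Residual = actual - predicted = -35.24 - -30.6300 = -4.6100.

-4.6100


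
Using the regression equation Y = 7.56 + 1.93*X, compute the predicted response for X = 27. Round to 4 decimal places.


Predicted value:
Y = 7.56 + (1.93)(27) = 7.56 + 52.1100 = 59.6700.

59.6700


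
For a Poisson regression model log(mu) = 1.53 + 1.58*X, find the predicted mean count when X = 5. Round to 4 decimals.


Compute eta = 1.53 + 1.58 * 5 = 9.4300.
Apply inverse link: mu = e^9.4300 = 12456.5267.

12456.5267


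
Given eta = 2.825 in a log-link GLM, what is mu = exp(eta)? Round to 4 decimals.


The inverse log link gives:
mu = exp(2.825) = 16.8609.

16.8609


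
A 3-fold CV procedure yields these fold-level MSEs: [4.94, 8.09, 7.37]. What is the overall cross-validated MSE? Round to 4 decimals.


Sum of fold MSEs = 20.4000.
Average = 20.4000 / 3 = 6.8000.

6.8000


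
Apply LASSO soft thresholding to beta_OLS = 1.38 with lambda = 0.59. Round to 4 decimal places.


Absolute value: |1.38| = 1.38.
Compare to lambda = 0.59.
Since |beta| > lambda, coefficient = sign(beta)*(|beta| - lambda) = 0.7900.

0.7900


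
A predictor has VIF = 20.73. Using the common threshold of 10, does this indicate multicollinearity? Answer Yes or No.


Check: VIF = 20.73 vs threshold = 10.
Since 20.73 >= 10, the answer is Yes.

Yes


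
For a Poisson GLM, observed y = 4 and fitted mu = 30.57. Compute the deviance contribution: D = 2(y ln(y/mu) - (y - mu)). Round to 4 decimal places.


y/mu = 4/30.57 = 0.130847 (approx.), and ln(4/30.57) = -2.033725.
y * ln(y/mu) = 4 * -2.033725 = -8.134900.
y - mu = -26.57.
D = 2 * (-8.134900 - -26.57) = 36.870200, which rounds to 36.8702.

36.8702


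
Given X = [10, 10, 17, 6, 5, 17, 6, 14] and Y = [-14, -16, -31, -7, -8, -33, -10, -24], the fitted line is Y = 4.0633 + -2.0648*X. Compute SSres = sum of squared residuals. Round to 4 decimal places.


Compute predicted values, then residuals = yi - yhat_i.
Residuals: [2.5847, 0.5847, 0.0383, 1.3255, -1.7393, -1.9617, -1.6745, 0.8439].
SSres = sum(residual^2) = 19.1705.

19.1705


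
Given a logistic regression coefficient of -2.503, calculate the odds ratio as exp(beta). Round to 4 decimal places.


Odds ratio = exp(beta) = exp(-2.503).
= 0.0818.

0.0818


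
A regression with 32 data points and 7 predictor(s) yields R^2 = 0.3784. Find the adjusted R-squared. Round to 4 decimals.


Adjusted R^2 = 1 - (1 - R^2) * (n-1)/(n-p-1).
(1 - R^2) = 0.6216.
(n-1)/(n-p-1) = 31/24.
(1 - R^2) * (n-1) = 0.6216 * 31 = 19.2696.
Divide by (n-p-1): 19.2696 / 24 = 0.8029.
Adj R^2 = 1 - 0.8029 = 0.1971.

0.1971


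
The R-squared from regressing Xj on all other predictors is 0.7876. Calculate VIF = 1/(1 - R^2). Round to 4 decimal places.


Using VIF = 1/(1 - R^2_j):
1 - 0.7876 = 0.2124.
VIF = 4.7081.

4.7081


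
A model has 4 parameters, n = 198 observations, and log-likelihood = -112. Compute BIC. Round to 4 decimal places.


ln(198) = 5.288267.
k * ln(n) = 4 * 5.288267 = 21.153068.
-2L = 224.
BIC = 21.153068 + 224 = 245.153068, which rounds to 245.1531.

245.1531


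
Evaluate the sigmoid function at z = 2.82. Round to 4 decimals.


Compute exp(-2.8200) = 0.0596.
Sigmoid = 1 / (1 + 0.0596) = 1 / 1.0596 = 0.9437.

0.9437


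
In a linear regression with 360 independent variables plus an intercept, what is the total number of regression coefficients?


Total coefficients = number of predictors + 1 (for the intercept).
= 360 + 1 = 361.

361


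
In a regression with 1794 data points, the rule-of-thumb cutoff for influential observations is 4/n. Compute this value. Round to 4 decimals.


Using the rule of thumb:
Threshold = 4 / 1794 = 0.0022.

0.0022


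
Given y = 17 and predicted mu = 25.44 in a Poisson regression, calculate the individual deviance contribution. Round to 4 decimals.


First: ln(17/25.44) = -0.403109.
Then: 17 * -0.403109 = -6.852853.
y - mu = 17 - 25.44 = -8.44.
D = 2(-6.852853 - -8.44) = 3.174294, which rounds to 3.1743.

3.1743


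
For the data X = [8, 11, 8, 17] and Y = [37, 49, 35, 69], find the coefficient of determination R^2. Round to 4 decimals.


After computing the OLS fit (b0=7.1667, b1=3.6667):
SSres = 5.0000, SStot = 731.0000.
R^2 = 1 - 5.0000/731.0000 = 0.9932.

0.9932


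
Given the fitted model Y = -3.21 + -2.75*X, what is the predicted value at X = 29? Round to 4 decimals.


Predicted value:
Y = -3.21 + (-2.75)(29) = -3.21 + -79.7500 = -82.9600.

-82.9600


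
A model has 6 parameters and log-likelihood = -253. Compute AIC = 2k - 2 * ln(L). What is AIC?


AIC = 2*6 - 2*(-253).
= 12 + 506 = 518.

518


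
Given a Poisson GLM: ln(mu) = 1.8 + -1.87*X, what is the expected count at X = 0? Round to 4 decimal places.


eta = 1.8 + -1.87 * 0 = 1.8000.
mu = exp(1.8000) = 6.0496.

6.0496


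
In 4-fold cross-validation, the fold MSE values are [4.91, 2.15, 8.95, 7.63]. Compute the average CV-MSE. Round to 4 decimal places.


Add all fold MSEs: 23.6400.
Divide by k = 4: 23.6400/4 = 5.9100.

5.9100


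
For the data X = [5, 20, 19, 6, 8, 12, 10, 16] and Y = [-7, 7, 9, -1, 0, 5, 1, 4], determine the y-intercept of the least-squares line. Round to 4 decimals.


Compute b1 = 0.8034 from the OLS formula.
With xbar = 12.0000 and ybar = 2.2500, the intercept is:
b0 = 2.2500 - 0.8034 * 12.0000 = -7.3910.

-7.3910


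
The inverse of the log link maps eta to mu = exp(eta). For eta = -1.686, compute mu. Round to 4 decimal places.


The inverse log link gives:
mu = exp(-1.686) = 0.1853.

0.1853


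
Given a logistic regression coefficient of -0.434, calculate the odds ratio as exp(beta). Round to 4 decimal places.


exp(-0.434) = 0.6479.
So the odds ratio is 0.6479.

0.6479


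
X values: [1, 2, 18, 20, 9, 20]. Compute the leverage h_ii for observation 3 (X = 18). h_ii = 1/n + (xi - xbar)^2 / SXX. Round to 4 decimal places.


Compute xbar = 11.6667 with n = 6 observations.
SXX = 393.3333.
Leverage = 1/6 + (18 - 11.6667)^2/393.3333 = 0.2686.

0.2686


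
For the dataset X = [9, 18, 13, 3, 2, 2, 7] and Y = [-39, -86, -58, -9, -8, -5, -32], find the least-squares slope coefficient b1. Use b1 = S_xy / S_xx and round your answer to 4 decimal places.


Calculate xbar = 7.7143, ybar = -33.8571.
S_xx = 223.4286, S_xy = -1101.7143.
Using b1 = S_xy / S_xx = -1101.7143 / 223.4286, we get b1 = -4.9309.

-4.9309


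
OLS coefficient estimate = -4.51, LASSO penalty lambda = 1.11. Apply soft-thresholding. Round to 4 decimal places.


Check: |-4.51| = 4.51 vs lambda = 1.11.
Since |beta| > lambda, coefficient = sign(beta)*(|beta| - lambda) = -3.4000.
Soft-thresholded coefficient = -3.4000.

-3.4000


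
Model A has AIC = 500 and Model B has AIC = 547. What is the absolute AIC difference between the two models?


|AIC_A - AIC_B| = |500 - 547| = 47.
Model A is preferred (lower AIC).

47


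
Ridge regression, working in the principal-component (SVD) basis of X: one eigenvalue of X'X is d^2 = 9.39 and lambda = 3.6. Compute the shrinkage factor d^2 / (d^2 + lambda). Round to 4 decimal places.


Denominator = d^2 + lambda = 9.39 + 3.6 = 12.9900.
Shrinkage = 9.39 / 12.9900 = 0.7229.

0.7229


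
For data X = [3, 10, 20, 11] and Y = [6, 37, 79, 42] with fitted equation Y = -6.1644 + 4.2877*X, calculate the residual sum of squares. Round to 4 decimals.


For each point, residual = actual - predicted.
Residuals: [-0.6987, 0.2874, -0.5896, 0.9997].
Sum of squared residuals = 1.9178.

1.9178


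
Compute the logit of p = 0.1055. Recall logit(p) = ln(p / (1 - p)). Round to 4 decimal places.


1 - p = 0.8945.
p/(1-p) = 0.1179.
logit = ln(0.1179) = -2.1376.

-2.1376


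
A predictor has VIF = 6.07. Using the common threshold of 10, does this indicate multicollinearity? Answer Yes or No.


Compare VIF = 6.07 to the threshold of 10.
6.07 < 10, so the answer is No.

No


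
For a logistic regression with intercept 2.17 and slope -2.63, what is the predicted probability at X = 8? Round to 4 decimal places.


Compute z = 2.17 + (-2.63)(8) = -18.8700.
exp(-z) = 156724492.9760.
P = 1/(1 + 156724492.9760) = 0.0000.

0.0000


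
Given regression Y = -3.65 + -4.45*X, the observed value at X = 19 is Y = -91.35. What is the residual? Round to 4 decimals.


Fitted value at X = 19 is yhat = -3.65 + -4.45*19 = -88.2000.
Residual = -91.35 - -88.2000 = -3.1500.

-3.1500


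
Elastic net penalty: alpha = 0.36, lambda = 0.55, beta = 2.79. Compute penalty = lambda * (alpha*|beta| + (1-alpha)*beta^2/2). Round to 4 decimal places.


L1 component = 0.36 * |2.79| = 1.0044.
L2 component = 0.64 * 2.79^2 / 2 = 2.4909.
Penalty = 0.55 * (1.0044 + 2.4909) = 0.55 * 3.4953 = 1.9224.

1.9224


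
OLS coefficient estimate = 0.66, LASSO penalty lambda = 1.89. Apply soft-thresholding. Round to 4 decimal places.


Absolute value: |0.66| = 0.66.
Compare to lambda = 1.89.
Since |beta| <= lambda, the coefficient is set to 0.

0.0000


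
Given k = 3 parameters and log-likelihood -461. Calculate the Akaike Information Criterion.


AIC = 2k - 2*loglik = 2(3) - 2(-461).
= 6 + 922 = 928.

928


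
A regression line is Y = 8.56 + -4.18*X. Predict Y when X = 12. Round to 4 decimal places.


Plug X = 12 into Y = 8.56 + -4.18*X:
Y = 8.56 + -50.1600 = -41.6000.

-41.6000


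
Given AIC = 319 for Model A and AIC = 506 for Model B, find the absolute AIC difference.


Compute |319 - 506| = 187.
Model A has the smaller AIC.

187


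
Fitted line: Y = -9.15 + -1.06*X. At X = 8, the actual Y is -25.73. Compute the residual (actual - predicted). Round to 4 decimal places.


Predicted = -9.15 + -1.06 * 8 = -17.6300.
Residual = -25.73 - -17.6300 = -8.1000.

-8.1000


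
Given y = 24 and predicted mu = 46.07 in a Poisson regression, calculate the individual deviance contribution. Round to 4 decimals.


First: ln(24/46.07) = -0.652108.
Then: 24 * -0.652108 = -15.650592.
y - mu = 24 - 46.07 = -22.07.
D = 2(-15.650592 - -22.07) = 12.838816, which rounds to 12.8388.

12.8388


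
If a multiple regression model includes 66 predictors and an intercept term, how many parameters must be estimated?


Including the intercept, the model has 66 predictor coefficients + 1 intercept.
Total = 67.

67


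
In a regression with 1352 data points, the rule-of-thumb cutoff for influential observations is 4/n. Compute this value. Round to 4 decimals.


Cook's distance cutoff = 4/n = 4/1352.
= 0.0030.

0.0030


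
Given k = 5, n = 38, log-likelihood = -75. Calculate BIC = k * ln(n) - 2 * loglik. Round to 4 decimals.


Compute k*ln(n) = 5*ln(38) = 5*3.637586 = 18.187930.
Then -2*loglik = 150.
BIC = 18.187930 + 150 = 168.187930, which rounds to 168.1879.

168.1879


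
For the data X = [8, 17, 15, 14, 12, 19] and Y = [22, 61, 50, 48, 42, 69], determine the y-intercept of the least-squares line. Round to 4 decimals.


Compute b1 = 4.1871 from the OLS formula.
With xbar = 14.1667 and ybar = 48.6667, the intercept is:
b0 = 48.6667 - 4.1871 * 14.1667 = -10.6503.

-10.6503


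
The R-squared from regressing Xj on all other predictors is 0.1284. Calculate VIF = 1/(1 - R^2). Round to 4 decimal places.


VIF = 1 / (1 - 0.1284).
= 1 / 0.8716 = 1.1473.

1.1473


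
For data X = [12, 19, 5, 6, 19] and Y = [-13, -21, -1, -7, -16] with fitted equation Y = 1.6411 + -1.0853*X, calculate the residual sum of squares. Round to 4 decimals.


For each point, residual = actual - predicted.
Residuals: [-1.6175, -2.0204, 2.7854, -2.1293, 2.9796].
Sum of squared residuals = 27.8687.

27.8687


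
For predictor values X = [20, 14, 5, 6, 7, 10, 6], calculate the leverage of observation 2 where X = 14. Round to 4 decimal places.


Compute xbar = 9.7143 with n = 7 observations.
SXX = 181.4286.
Leverage = 1/7 + (14 - 9.7143)^2/181.4286 = 0.2441.

0.2441


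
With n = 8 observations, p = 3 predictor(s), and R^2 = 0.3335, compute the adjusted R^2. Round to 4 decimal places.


Adjusted R^2 = 1 - (1 - R^2) * (n-1)/(n-p-1).
(1 - R^2) = 0.6665.
(n-1)/(n-p-1) = 7/4.
(1 - R^2) * (n-1) = 0.6665 * 7 = 4.6655.
Divide by (n-p-1): 4.6655 / 4 = 1.1664.
Adj R^2 = 1 - 1.1664 = -0.1664.

-0.1664


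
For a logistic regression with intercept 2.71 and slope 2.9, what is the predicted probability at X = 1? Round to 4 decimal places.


Compute z = 2.71 + (2.9)(1) = 5.6100.
exp(-z) = 0.0037.
P = 1/(1 + 0.0037) = 0.9964.

0.9964


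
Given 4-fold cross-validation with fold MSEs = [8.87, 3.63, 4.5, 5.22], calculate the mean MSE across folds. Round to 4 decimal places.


Sum of fold MSEs = 22.2200.
Average = 22.2200 / 4 = 5.5550.

5.5550


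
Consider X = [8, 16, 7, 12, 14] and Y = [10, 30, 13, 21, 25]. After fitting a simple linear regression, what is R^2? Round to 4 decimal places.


Fit the OLS line: b0 = -4.1554, b1 = 2.1014.
SSres = 13.3919.
SStot = 274.8000.
R^2 = 1 - 13.3919/274.8000 = 0.9513.

0.9513


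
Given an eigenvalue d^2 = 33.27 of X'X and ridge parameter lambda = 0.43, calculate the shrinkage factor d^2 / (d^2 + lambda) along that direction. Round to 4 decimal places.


Denominator = d^2 + lambda = 33.27 + 0.43 = 33.7000.
Shrinkage = 33.27 / 33.7000 = 0.9872.

0.9872


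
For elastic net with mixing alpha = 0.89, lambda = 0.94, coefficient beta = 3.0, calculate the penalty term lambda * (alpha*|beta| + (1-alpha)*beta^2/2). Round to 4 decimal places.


alpha * |beta| = 0.89 * 3.0 = 2.6700.
(1-alpha) * beta^2/2 = 0.11 * 9.0000/2 = 0.4950.
Total = 0.94 * (2.6700 + 0.4950) = 2.9751.

2.9751


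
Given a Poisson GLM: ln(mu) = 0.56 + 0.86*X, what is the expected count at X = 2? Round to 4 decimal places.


eta = 0.56 + 0.86 * 2 = 2.2800.
mu = exp(2.2800) = 9.7767.

9.7767


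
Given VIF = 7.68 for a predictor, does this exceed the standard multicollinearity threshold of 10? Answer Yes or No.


Check: VIF = 7.68 vs threshold = 10.
Since 7.68 < 10, the answer is No.

No


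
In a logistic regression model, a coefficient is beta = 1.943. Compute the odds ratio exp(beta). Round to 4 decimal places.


Odds ratio = exp(beta) = exp(1.943).
= 6.9797.

6.9797


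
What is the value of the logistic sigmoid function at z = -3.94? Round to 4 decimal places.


First, exp(3.9400) = 51.4186.
Then sigma(z) = 1/(1 + 51.4186) = 0.0191.

0.0191


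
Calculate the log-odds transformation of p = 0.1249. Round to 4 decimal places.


Compute the odds: 0.1249/0.8751 = 0.1427.
Take the natural log: ln(0.1427) = -1.9468.

-1.9468


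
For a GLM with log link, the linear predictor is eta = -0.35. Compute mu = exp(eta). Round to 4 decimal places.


Apply the inverse link:
mu = e^-0.35 = 0.7047.

0.7047


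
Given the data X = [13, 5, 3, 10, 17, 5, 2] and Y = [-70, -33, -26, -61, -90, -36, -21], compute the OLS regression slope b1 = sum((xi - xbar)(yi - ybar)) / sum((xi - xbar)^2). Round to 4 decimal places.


First compute the means: xbar = 7.8571, ybar = -48.1429.
Then S_xx = sum((xi - xbar)^2) = 188.8571.
S_xy = sum((xi - xbar)(yi - ybar)) = -867.1429.
b1 = S_xy / S_xx = -867.1429 / 188.8571 = -4.5915.

-4.5915


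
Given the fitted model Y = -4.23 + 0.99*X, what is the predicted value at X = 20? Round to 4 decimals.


Predicted value:
Y = -4.23 + (0.99)(20) = -4.23 + 19.8000 = 15.5700.

15.5700


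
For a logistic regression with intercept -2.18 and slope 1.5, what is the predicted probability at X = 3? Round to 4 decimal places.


Compute z = -2.18 + (1.5)(3) = 2.3200.
exp(-z) = 0.0983.
P = 1/(1 + 0.0983) = 0.9105.

0.9105


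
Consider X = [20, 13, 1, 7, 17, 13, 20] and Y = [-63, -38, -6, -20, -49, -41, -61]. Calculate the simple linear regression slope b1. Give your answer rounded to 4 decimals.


First compute the means: xbar = 13.0000, ybar = -39.7143.
Then S_xx = sum((xi - xbar)^2) = 294.0000.
S_xy = sum((xi - xbar)(yi - ybar)) = -872.0000.
b1 = S_xy / S_xx = -872.0000 / 294.0000 = -2.9660.

-2.9660


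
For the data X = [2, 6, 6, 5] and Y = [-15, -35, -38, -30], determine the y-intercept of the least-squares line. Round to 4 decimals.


The slope is b1 = -5.3488.
Sample means are xbar = 4.7500 and ybar = -29.5000.
Intercept: b0 = -29.5000 - (-5.3488)(4.7500) = -4.0930.

-4.0930


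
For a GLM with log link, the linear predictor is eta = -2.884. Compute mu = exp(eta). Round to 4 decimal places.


Apply the inverse link:
mu = e^-2.884 = 0.0559.

0.0559


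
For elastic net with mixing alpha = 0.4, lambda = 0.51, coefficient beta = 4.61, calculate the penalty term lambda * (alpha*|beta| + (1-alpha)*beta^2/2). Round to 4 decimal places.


Compute:
L1 = 0.4 * 4.61 = 1.8440.
L2 = 0.6 * 4.61^2 / 2 = 6.3756.
Penalty = 0.51 * (1.8440 + 6.3756) = 4.1920.

4.1920


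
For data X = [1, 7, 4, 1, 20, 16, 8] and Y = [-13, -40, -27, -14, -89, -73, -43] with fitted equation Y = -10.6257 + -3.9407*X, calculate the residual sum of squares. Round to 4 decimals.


Predicted values from Y = -10.6257 + -3.9407*X.
Residuals: [1.5664, -1.7894, -0.6115, 0.5664, 0.4397, 0.6769, -0.8487].
SSres = 7.7221.

7.7221


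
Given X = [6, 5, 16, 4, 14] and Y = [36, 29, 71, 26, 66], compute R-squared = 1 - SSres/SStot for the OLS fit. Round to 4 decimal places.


After computing the OLS fit (b0=11.2694, b1=3.8145):
SSres = 8.9339, SStot = 1813.2000.
R^2 = 1 - 8.9339/1813.2000 = 0.9951.

0.9951


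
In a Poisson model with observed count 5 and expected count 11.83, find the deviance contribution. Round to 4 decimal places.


y/mu = 5/11.83 = 0.422654 (approx.), and ln(5/11.83) = -0.861201.
y * ln(y/mu) = 5 * -0.861201 = -4.306005.
y - mu = -6.83.
D = 2 * (-4.306005 - -6.83) = 5.047990, which rounds to 5.0480.

5.0480
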